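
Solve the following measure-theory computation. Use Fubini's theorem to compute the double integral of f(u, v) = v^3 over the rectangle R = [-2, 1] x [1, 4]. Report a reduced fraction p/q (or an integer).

f(u, v) is a tensor product of a function of u and a function of v, and both factors are bounded continuous (hence Lebesgue integrable) on the rectangle, so Fubini's theorem applies:
  integral_R f d(m x m) = (integral_a1^b1 1 du) * (integral_a2^b2 v^3 dv).
Inner integral in u: integral_{-2}^{1} 1 du = (1^1 - (-2)^1)/1
  = 3.
Inner integral in v: integral_{1}^{4} v^3 dv = (4^4 - 1^4)/4
  = 255/4.
Product: (3) * (255/4) = 765/4.

765/4


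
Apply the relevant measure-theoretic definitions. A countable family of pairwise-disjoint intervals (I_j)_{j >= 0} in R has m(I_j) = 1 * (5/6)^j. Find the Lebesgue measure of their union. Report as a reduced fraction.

By countable additivity of the Lebesgue measure on pairwise disjoint measurable sets,
  m(union_{j >= 0} I_j) = sum_{j >= 0} m(I_j) = sum_{j >= 0} a * r^j,
  with a = 1 and r = 5/6.
Since 0 < r = 5/6 < 1, the geometric series converges:
  sum_{j >= 0} a * r^j = a / (1 - r).
  = 1 / (1 - 5/6)
  = 1 / (1/6)
  = 6.

6


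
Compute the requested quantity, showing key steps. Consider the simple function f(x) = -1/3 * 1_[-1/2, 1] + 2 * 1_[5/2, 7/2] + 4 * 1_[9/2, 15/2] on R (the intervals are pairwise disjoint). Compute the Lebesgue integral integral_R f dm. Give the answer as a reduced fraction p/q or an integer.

For a simple function f = sum_i c_i * 1_{A_i} with disjoint A_i,
  integral f dm = sum_i c_i * m(A_i).
Lengths of the A_i:
  m(A_1) = 1 - (-1/2) = 3/2.
  m(A_2) = 7/2 - 5/2 = 1.
  m(A_3) = 15/2 - 9/2 = 3.
Contributions c_i * m(A_i):
  (-1/3) * (3/2) = -1/2.
  (2) * (1) = 2.
  (4) * (3) = 12.
Total: -1/2 + 2 + 12 = 27/2.

27/2


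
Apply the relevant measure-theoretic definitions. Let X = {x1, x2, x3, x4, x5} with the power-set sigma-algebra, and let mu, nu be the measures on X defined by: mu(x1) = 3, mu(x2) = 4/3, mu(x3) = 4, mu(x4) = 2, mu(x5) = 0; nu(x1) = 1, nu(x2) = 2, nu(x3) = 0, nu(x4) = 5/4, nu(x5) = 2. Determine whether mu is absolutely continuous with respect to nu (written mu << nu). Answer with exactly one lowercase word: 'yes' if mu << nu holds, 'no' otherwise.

mu << nu means: every nu-null measurable set is also mu-null; equivalently, for every atom x, if nu({x}) = 0 then mu({x}) = 0.
Checking each atom:
  x1: nu = 1 > 0 -> no constraint.
  x2: nu = 2 > 0 -> no constraint.
  x3: nu = 0, mu = 4 > 0 -> violates mu << nu.
  x4: nu = 5/4 > 0 -> no constraint.
  x5: nu = 2 > 0 -> no constraint.
The atom(s) x3 violate the condition (nu = 0 but mu > 0). Therefore mu is NOT absolutely continuous w.r.t. nu.

no


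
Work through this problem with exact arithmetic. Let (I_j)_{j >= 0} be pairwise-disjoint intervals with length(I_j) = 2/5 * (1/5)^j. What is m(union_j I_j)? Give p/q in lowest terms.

By countable additivity of the Lebesgue measure on pairwise disjoint measurable sets,
  m(union_{j >= 0} I_j) = sum_{j >= 0} m(I_j) = sum_{j >= 0} a * r^j,
  with a = 2/5 and r = 1/5.
Since 0 < r = 1/5 < 1, the geometric series converges:
  sum_{j >= 0} a * r^j = a / (1 - r).
  = 2/5 / (1 - 1/5)
  = 2/5 / (4/5)
  = 1/2.

1/2


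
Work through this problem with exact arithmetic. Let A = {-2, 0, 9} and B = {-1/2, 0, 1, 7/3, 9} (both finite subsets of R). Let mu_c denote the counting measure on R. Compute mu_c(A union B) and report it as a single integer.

Counting measure on a finite set equals cardinality. By inclusion-exclusion, |A union B| = |A| + |B| - |A cap B|.
|A| = 3, |B| = 5, |A cap B| = 2.
So mu_c(A union B) = 3 + 5 - 2 = 6.

6


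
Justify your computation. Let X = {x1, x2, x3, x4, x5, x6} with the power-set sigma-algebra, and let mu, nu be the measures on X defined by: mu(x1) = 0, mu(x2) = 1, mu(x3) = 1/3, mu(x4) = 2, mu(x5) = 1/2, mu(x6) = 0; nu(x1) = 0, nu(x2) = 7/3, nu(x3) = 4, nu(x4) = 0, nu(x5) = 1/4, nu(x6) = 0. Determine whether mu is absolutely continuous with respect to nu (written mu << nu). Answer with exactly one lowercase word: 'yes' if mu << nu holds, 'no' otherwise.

mu << nu means: every nu-null measurable set is also mu-null; equivalently, for every atom x, if nu({x}) = 0 then mu({x}) = 0.
Checking each atom:
  x1: nu = 0, mu = 0 -> consistent with mu << nu.
  x2: nu = 7/3 > 0 -> no constraint.
  x3: nu = 4 > 0 -> no constraint.
  x4: nu = 0, mu = 2 > 0 -> violates mu << nu.
  x5: nu = 1/4 > 0 -> no constraint.
  x6: nu = 0, mu = 0 -> consistent with mu << nu.
The atom(s) x4 violate the condition (nu = 0 but mu > 0). Therefore mu is NOT absolutely continuous w.r.t. nu.

no


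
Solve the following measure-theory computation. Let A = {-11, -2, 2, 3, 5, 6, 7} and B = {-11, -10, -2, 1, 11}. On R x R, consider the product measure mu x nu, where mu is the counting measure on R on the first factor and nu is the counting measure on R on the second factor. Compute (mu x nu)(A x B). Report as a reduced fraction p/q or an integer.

For a measurable rectangle A x B, the product measure satisfies
  (mu x nu)(A x B) = mu(A) * nu(B).
  mu(A) = 7.
  nu(B) = 5.
  (mu x nu)(A x B) = 7 * 5 = 35.

35


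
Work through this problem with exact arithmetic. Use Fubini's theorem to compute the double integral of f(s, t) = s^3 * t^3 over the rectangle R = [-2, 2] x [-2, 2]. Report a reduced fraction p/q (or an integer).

f(s, t) is a tensor product of a function of s and a function of t, and both factors are bounded continuous (hence Lebesgue integrable) on the rectangle, so Fubini's theorem applies:
  integral_R f d(m x m) = (integral_a1^b1 s^3 ds) * (integral_a2^b2 t^3 dt).
Inner integral in s: integral_{-2}^{2} s^3 ds = (2^4 - (-2)^4)/4
  = 0.
Inner integral in t: integral_{-2}^{2} t^3 dt = (2^4 - (-2)^4)/4
  = 0.
Product: (0) * (0) = 0.

0


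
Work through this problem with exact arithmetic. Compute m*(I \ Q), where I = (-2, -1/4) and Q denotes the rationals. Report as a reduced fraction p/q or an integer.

The interval I = (-2, -1/4) has m(I) = -1/4 - (-2) = 7/4 (endpoints are measure-zero, so open/closed/half-open agree). Write I = (I cap Q) u (I \ Q). The rationals in I are countable, so m*(I cap Q) = 0 (cover each rational by intervals whose total length is arbitrarily small). By countable subadditivity m*(I) <= m*(I cap Q) + m*(I \ Q), hence m*(I \ Q) >= m(I) = 7/4. The reverse inequality m*(I \ Q) <= m*(I) = 7/4 is trivial since (I \ Q) is a subset of I. Therefore m*(I \ Q) = 7/4.

7/4


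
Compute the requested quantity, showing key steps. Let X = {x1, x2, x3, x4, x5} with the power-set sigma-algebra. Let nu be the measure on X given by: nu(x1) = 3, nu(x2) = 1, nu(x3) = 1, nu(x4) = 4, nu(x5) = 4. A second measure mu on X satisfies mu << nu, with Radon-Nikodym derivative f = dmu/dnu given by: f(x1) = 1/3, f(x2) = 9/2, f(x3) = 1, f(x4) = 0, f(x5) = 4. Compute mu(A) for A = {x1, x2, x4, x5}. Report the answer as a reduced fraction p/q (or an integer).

By the defining property of the Radon-Nikodym derivative, for every measurable set A,
  mu(A) = integral_A f dnu.
Since nu is a discrete measure concentrated on the atoms of X, the integral over A reduces to the sum
  mu(A) = sum_{x in A} f(x) * nu({x}).
Computing each term:
  x1: f(x1) * nu(x1) = 1/3 * 3 = 1.
  x2: f(x2) * nu(x2) = 9/2 * 1 = 9/2.
  x4: f(x4) * nu(x4) = 0 * 4 = 0.
  x5: f(x5) * nu(x5) = 4 * 4 = 16.
Summing: mu(A) = 1 + 9/2 + 0 + 16 = 43/2.

43/2


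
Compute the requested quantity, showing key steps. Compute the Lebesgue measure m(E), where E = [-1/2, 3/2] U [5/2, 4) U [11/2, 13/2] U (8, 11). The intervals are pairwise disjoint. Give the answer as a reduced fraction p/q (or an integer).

For pairwise disjoint intervals, m(union_i I_i) = sum_i m(I_i),
and m is invariant under swapping open/closed endpoints (single points have measure 0).
So m(E) = sum_i (b_i - a_i).
  I_1 has length 3/2 - (-1/2) = 2.
  I_2 has length 4 - 5/2 = 3/2.
  I_3 has length 13/2 - 11/2 = 1.
  I_4 has length 11 - 8 = 3.
Summing:
  m(E) = 2 + 3/2 + 1 + 3 = 15/2.

15/2


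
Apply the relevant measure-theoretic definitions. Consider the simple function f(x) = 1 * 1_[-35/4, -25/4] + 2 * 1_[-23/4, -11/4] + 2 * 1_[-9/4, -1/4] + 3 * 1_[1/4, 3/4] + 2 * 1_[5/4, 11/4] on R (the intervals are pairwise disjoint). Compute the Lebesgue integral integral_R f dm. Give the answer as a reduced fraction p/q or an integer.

For a simple function f = sum_i c_i * 1_{A_i} with disjoint A_i,
  integral f dm = sum_i c_i * m(A_i).
Lengths of the A_i:
  m(A_1) = -25/4 - (-35/4) = 5/2.
  m(A_2) = -11/4 - (-23/4) = 3.
  m(A_3) = -1/4 - (-9/4) = 2.
  m(A_4) = 3/4 - 1/4 = 1/2.
  m(A_5) = 11/4 - 5/4 = 3/2.
Contributions c_i * m(A_i):
  (1) * (5/2) = 5/2.
  (2) * (3) = 6.
  (2) * (2) = 4.
  (3) * (1/2) = 3/2.
  (2) * (3/2) = 3.
Total: 5/2 + 6 + 4 + 3/2 + 3 = 17.

17


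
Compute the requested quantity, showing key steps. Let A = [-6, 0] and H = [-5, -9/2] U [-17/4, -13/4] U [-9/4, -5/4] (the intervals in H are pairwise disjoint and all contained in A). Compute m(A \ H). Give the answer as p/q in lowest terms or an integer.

The ambient interval has length m(A) = 0 - (-6) = 6.
Since the holes are disjoint and sit inside A, by finite additivity
  m(H) = sum_i (b_i - a_i), and m(A \ H) = m(A) - m(H).
Computing the hole measures:
  m(H_1) = -9/2 - (-5) = 1/2.
  m(H_2) = -13/4 - (-17/4) = 1.
  m(H_3) = -5/4 - (-9/4) = 1.
Summed: m(H) = 1/2 + 1 + 1 = 5/2.
So m(A \ H) = 6 - 5/2 = 7/2.

7/2


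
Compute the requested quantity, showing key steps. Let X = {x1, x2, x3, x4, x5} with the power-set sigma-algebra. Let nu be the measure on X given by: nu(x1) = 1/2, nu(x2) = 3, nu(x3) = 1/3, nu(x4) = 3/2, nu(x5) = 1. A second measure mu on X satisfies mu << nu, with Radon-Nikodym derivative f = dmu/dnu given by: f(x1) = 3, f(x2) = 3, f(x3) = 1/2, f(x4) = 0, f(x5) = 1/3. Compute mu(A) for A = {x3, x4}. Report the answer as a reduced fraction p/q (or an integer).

By the defining property of the Radon-Nikodym derivative, for every measurable set A,
  mu(A) = integral_A f dnu.
Since nu is a discrete measure concentrated on the atoms of X, the integral over A reduces to the sum
  mu(A) = sum_{x in A} f(x) * nu({x}).
Computing each term:
  x3: f(x3) * nu(x3) = 1/2 * 1/3 = 1/6.
  x4: f(x4) * nu(x4) = 0 * 3/2 = 0.
Summing: mu(A) = 1/6 + 0 = 1/6.

1/6


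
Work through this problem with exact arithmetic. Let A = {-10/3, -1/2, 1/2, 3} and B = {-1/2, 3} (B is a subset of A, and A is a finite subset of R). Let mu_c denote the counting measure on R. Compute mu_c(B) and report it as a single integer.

Counting measure assigns mu_c(E) = |E| (number of elements) when E is finite.
B has 2 element(s), so mu_c(B) = 2.

2


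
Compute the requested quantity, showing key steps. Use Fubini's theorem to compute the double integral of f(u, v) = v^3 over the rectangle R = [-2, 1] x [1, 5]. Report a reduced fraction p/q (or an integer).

f(u, v) is a tensor product of a function of u and a function of v, and both factors are bounded continuous (hence Lebesgue integrable) on the rectangle, so Fubini's theorem applies:
  integral_R f d(m x m) = (integral_a1^b1 1 du) * (integral_a2^b2 v^3 dv).
Inner integral in u: integral_{-2}^{1} 1 du = (1^1 - (-2)^1)/1
  = 3.
Inner integral in v: integral_{1}^{5} v^3 dv = (5^4 - 1^4)/4
  = 156.
Product: (3) * (156) = 468.

468


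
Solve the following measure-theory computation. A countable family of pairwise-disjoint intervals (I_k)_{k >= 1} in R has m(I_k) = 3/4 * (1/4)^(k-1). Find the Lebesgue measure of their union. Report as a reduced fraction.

By countable additivity of the Lebesgue measure on pairwise disjoint measurable sets,
  m(union_{k >= 1} I_k) = sum_{k >= 1} m(I_k) = sum_{k >= 1} a * r^(k-1),
  with a = 3/4 and r = 1/4.
Since 0 < r = 1/4 < 1, the geometric series converges:
  sum_{k >= 1} a * r^(k-1) = a / (1 - r).
  = 3/4 / (1 - 1/4)
  = 3/4 / (3/4)
  = 1.

1


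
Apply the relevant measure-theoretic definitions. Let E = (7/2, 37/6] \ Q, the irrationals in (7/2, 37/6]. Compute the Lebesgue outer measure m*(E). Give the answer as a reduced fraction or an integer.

The interval I = (7/2, 37/6] has m(I) = 37/6 - 7/2 = 8/3 (endpoints are measure-zero, so open/closed/half-open agree). Write I = (I cap Q) u (I \ Q). The rationals in I are countable, so m*(I cap Q) = 0 (cover each rational by intervals whose total length is arbitrarily small). By countable subadditivity m*(I) <= m*(I cap Q) + m*(I \ Q), hence m*(I \ Q) >= m(I) = 8/3. The reverse inequality m*(I \ Q) <= m*(I) = 8/3 is trivial since (I \ Q) is a subset of I. Therefore m*(I \ Q) = 8/3.

8/3


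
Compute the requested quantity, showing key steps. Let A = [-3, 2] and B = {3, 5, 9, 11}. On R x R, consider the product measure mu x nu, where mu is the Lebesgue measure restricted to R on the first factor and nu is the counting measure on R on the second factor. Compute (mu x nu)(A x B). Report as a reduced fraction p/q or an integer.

For a measurable rectangle A x B, the product measure satisfies
  (mu x nu)(A x B) = mu(A) * nu(B).
  mu(A) = 5.
  nu(B) = 4.
  (mu x nu)(A x B) = 5 * 4 = 20.

20


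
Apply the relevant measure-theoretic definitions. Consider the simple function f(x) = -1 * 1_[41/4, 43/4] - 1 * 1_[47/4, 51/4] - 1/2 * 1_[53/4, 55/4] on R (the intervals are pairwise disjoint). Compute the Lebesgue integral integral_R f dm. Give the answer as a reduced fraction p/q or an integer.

For a simple function f = sum_i c_i * 1_{A_i} with disjoint A_i,
  integral f dm = sum_i c_i * m(A_i).
Lengths of the A_i:
  m(A_1) = 43/4 - 41/4 = 1/2.
  m(A_2) = 51/4 - 47/4 = 1.
  m(A_3) = 55/4 - 53/4 = 1/2.
Contributions c_i * m(A_i):
  (-1) * (1/2) = -1/2.
  (-1) * (1) = -1.
  (-1/2) * (1/2) = -1/4.
Total: -1/2 - 1 - 1/4 = -7/4.

-7/4


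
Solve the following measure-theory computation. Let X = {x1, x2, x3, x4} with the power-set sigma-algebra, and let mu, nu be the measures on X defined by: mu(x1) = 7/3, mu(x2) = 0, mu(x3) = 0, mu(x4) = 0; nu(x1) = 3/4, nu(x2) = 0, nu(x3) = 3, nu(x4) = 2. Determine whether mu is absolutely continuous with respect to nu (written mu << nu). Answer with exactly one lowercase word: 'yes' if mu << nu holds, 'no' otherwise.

mu << nu means: every nu-null measurable set is also mu-null; equivalently, for every atom x, if nu({x}) = 0 then mu({x}) = 0.
Checking each atom:
  x1: nu = 3/4 > 0 -> no constraint.
  x2: nu = 0, mu = 0 -> consistent with mu << nu.
  x3: nu = 3 > 0 -> no constraint.
  x4: nu = 2 > 0 -> no constraint.
No atom violates the condition. Therefore mu << nu.

yes


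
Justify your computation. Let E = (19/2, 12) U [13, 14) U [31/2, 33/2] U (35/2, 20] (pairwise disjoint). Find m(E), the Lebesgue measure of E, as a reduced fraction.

For pairwise disjoint intervals, m(union_i I_i) = sum_i m(I_i),
and m is invariant under swapping open/closed endpoints (single points have measure 0).
So m(E) = sum_i (b_i - a_i).
  I_1 has length 12 - 19/2 = 5/2.
  I_2 has length 14 - 13 = 1.
  I_3 has length 33/2 - 31/2 = 1.
  I_4 has length 20 - 35/2 = 5/2.
Summing:
  m(E) = 5/2 + 1 + 1 + 5/2 = 7.

7


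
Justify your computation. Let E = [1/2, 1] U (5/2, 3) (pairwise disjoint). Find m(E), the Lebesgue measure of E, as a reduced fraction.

For pairwise disjoint intervals, m(union_i I_i) = sum_i m(I_i),
and m is invariant under swapping open/closed endpoints (single points have measure 0).
So m(E) = sum_i (b_i - a_i).
  I_1 has length 1 - 1/2 = 1/2.
  I_2 has length 3 - 5/2 = 1/2.
Summing:
  m(E) = 1/2 + 1/2 = 1.

1


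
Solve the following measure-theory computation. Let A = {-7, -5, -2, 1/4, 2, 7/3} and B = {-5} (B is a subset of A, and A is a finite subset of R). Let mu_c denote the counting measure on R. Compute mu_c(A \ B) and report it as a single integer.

Counting measure assigns mu_c(E) = |E| (number of elements) when E is finite. For B subset A, A \ B is the set of elements of A not in B, so |A \ B| = |A| - |B|.
|A| = 6, |B| = 1, so mu_c(A \ B) = 6 - 1 = 5.

5


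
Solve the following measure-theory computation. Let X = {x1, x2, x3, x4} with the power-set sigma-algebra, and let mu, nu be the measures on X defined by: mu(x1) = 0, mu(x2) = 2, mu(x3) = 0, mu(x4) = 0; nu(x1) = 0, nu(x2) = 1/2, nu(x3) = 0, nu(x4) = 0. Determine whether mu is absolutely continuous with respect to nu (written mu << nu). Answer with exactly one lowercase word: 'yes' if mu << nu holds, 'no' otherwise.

mu << nu means: every nu-null measurable set is also mu-null; equivalently, for every atom x, if nu({x}) = 0 then mu({x}) = 0.
Checking each atom:
  x1: nu = 0, mu = 0 -> consistent with mu << nu.
  x2: nu = 1/2 > 0 -> no constraint.
  x3: nu = 0, mu = 0 -> consistent with mu << nu.
  x4: nu = 0, mu = 0 -> consistent with mu << nu.
No atom violates the condition. Therefore mu << nu.

yes


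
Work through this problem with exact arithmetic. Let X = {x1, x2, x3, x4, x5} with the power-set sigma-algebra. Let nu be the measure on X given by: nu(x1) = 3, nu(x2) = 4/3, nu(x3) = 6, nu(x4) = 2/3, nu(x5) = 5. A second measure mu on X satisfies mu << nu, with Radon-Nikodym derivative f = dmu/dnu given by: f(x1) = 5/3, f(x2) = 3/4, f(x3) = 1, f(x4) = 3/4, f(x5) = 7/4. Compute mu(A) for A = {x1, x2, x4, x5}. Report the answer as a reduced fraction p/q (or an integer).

By the defining property of the Radon-Nikodym derivative, for every measurable set A,
  mu(A) = integral_A f dnu.
Since nu is a discrete measure concentrated on the atoms of X, the integral over A reduces to the sum
  mu(A) = sum_{x in A} f(x) * nu({x}).
Computing each term:
  x1: f(x1) * nu(x1) = 5/3 * 3 = 5.
  x2: f(x2) * nu(x2) = 3/4 * 4/3 = 1.
  x4: f(x4) * nu(x4) = 3/4 * 2/3 = 1/2.
  x5: f(x5) * nu(x5) = 7/4 * 5 = 35/4.
Summing: mu(A) = 5 + 1 + 1/2 + 35/4 = 61/4.

61/4


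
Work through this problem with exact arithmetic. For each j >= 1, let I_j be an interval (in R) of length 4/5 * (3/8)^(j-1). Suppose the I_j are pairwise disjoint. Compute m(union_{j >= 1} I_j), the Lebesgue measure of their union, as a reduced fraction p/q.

By countable additivity of the Lebesgue measure on pairwise disjoint measurable sets,
  m(union_{j >= 1} I_j) = sum_{j >= 1} m(I_j) = sum_{j >= 1} a * r^(j-1),
  with a = 4/5 and r = 3/8.
Since 0 < r = 3/8 < 1, the geometric series converges:
  sum_{j >= 1} a * r^(j-1) = a / (1 - r).
  = 4/5 / (1 - 3/8)
  = 4/5 / (5/8)
  = 32/25.

32/25


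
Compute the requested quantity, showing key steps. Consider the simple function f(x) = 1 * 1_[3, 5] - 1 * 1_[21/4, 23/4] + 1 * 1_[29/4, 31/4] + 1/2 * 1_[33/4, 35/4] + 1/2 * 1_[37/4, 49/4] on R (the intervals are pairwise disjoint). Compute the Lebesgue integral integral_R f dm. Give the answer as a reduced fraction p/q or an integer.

For a simple function f = sum_i c_i * 1_{A_i} with disjoint A_i,
  integral f dm = sum_i c_i * m(A_i).
Lengths of the A_i:
  m(A_1) = 5 - 3 = 2.
  m(A_2) = 23/4 - 21/4 = 1/2.
  m(A_3) = 31/4 - 29/4 = 1/2.
  m(A_4) = 35/4 - 33/4 = 1/2.
  m(A_5) = 49/4 - 37/4 = 3.
Contributions c_i * m(A_i):
  (1) * (2) = 2.
  (-1) * (1/2) = -1/2.
  (1) * (1/2) = 1/2.
  (1/2) * (1/2) = 1/4.
  (1/2) * (3) = 3/2.
Total: 2 - 1/2 + 1/2 + 1/4 + 3/2 = 15/4.

15/4


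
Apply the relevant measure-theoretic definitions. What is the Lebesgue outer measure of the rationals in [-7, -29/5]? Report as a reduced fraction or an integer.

The set Q cap [-7, -29/5] is countable (a subset of the countable set Q). Lebesgue outer measure of any countable set is 0: each singleton {q} has m*({q}) = 0, and by countable subadditivity m*(union_k {q_k}) <= sum_k m*({q_k}) = sum_k 0 = 0. The reverse inequality m*(E) >= 0 is automatic. So m*(Q cap [-7, -29/5]) = 0.

0


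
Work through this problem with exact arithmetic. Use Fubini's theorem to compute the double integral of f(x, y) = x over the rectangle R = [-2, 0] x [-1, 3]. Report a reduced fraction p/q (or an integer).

f(x, y) is a tensor product of a function of x and a function of y, and both factors are bounded continuous (hence Lebesgue integrable) on the rectangle, so Fubini's theorem applies:
  integral_R f d(m x m) = (integral_a1^b1 x dx) * (integral_a2^b2 1 dy).
Inner integral in x: integral_{-2}^{0} x dx = (0^2 - (-2)^2)/2
  = -2.
Inner integral in y: integral_{-1}^{3} 1 dy = (3^1 - (-1)^1)/1
  = 4.
Product: (-2) * (4) = -8.

-8


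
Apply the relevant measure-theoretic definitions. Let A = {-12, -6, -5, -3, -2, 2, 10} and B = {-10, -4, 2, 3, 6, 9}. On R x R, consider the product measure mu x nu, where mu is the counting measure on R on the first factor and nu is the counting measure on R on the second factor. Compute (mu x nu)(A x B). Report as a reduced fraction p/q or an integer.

For a measurable rectangle A x B, the product measure satisfies
  (mu x nu)(A x B) = mu(A) * nu(B).
  mu(A) = 7.
  nu(B) = 6.
  (mu x nu)(A x B) = 7 * 6 = 42.

42


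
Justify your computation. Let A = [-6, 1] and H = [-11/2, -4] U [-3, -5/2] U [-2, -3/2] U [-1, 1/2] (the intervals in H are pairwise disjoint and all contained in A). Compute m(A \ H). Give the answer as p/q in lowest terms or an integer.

The ambient interval has length m(A) = 1 - (-6) = 7.
Since the holes are disjoint and sit inside A, by finite additivity
  m(H) = sum_i (b_i - a_i), and m(A \ H) = m(A) - m(H).
Computing the hole measures:
  m(H_1) = -4 - (-11/2) = 3/2.
  m(H_2) = -5/2 - (-3) = 1/2.
  m(H_3) = -3/2 - (-2) = 1/2.
  m(H_4) = 1/2 - (-1) = 3/2.
Summed: m(H) = 3/2 + 1/2 + 1/2 + 3/2 = 4.
So m(A \ H) = 7 - 4 = 3.

3


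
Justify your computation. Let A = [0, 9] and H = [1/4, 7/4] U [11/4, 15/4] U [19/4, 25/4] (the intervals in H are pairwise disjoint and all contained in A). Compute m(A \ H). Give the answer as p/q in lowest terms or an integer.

The ambient interval has length m(A) = 9 - 0 = 9.
Since the holes are disjoint and sit inside A, by finite additivity
  m(H) = sum_i (b_i - a_i), and m(A \ H) = m(A) - m(H).
Computing the hole measures:
  m(H_1) = 7/4 - 1/4 = 3/2.
  m(H_2) = 15/4 - 11/4 = 1.
  m(H_3) = 25/4 - 19/4 = 3/2.
Summed: m(H) = 3/2 + 1 + 3/2 = 4.
So m(A \ H) = 9 - 4 = 5.

5


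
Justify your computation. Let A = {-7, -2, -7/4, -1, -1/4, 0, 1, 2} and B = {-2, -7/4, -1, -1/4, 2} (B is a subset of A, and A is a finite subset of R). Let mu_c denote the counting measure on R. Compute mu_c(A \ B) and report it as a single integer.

Counting measure assigns mu_c(E) = |E| (number of elements) when E is finite. For B subset A, A \ B is the set of elements of A not in B, so |A \ B| = |A| - |B|.
|A| = 8, |B| = 5, so mu_c(A \ B) = 8 - 5 = 3.

3


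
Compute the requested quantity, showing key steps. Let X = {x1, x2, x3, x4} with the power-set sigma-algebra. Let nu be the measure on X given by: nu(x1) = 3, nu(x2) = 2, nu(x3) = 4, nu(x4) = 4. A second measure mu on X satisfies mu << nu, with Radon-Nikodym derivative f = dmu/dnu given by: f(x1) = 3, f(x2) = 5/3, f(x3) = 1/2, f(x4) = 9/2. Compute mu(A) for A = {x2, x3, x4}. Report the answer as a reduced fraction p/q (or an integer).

By the defining property of the Radon-Nikodym derivative, for every measurable set A,
  mu(A) = integral_A f dnu.
Since nu is a discrete measure concentrated on the atoms of X, the integral over A reduces to the sum
  mu(A) = sum_{x in A} f(x) * nu({x}).
Computing each term:
  x2: f(x2) * nu(x2) = 5/3 * 2 = 10/3.
  x3: f(x3) * nu(x3) = 1/2 * 4 = 2.
  x4: f(x4) * nu(x4) = 9/2 * 4 = 18.
Summing: mu(A) = 10/3 + 2 + 18 = 70/3.

70/3


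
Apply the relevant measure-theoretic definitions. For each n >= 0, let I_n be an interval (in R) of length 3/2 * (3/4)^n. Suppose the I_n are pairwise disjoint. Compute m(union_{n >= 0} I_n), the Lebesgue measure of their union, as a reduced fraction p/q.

By countable additivity of the Lebesgue measure on pairwise disjoint measurable sets,
  m(union_{n >= 0} I_n) = sum_{n >= 0} m(I_n) = sum_{n >= 0} a * r^n,
  with a = 3/2 and r = 3/4.
Since 0 < r = 3/4 < 1, the geometric series converges:
  sum_{n >= 0} a * r^n = a / (1 - r).
  = 3/2 / (1 - 3/4)
  = 3/2 / (1/4)
  = 6.

6


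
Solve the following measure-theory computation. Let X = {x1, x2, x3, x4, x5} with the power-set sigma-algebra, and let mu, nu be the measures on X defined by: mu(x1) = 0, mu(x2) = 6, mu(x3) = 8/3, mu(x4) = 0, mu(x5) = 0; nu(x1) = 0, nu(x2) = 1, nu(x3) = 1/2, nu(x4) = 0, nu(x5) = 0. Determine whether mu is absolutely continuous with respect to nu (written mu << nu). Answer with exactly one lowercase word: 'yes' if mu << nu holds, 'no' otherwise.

mu << nu means: every nu-null measurable set is also mu-null; equivalently, for every atom x, if nu({x}) = 0 then mu({x}) = 0.
Checking each atom:
  x1: nu = 0, mu = 0 -> consistent with mu << nu.
  x2: nu = 1 > 0 -> no constraint.
  x3: nu = 1/2 > 0 -> no constraint.
  x4: nu = 0, mu = 0 -> consistent with mu << nu.
  x5: nu = 0, mu = 0 -> consistent with mu << nu.
No atom violates the condition. Therefore mu << nu.

yes


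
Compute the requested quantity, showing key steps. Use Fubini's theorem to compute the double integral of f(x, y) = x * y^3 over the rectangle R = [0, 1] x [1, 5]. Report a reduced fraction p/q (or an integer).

f(x, y) is a tensor product of a function of x and a function of y, and both factors are bounded continuous (hence Lebesgue integrable) on the rectangle, so Fubini's theorem applies:
  integral_R f d(m x m) = (integral_a1^b1 x dx) * (integral_a2^b2 y^3 dy).
Inner integral in x: integral_{0}^{1} x dx = (1^2 - 0^2)/2
  = 1/2.
Inner integral in y: integral_{1}^{5} y^3 dy = (5^4 - 1^4)/4
  = 156.
Product: (1/2) * (156) = 78.

78


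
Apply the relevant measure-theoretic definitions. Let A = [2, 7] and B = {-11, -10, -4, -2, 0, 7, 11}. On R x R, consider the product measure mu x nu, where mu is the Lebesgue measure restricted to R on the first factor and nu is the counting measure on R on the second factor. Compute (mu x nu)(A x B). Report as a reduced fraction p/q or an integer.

For a measurable rectangle A x B, the product measure satisfies
  (mu x nu)(A x B) = mu(A) * nu(B).
  mu(A) = 5.
  nu(B) = 7.
  (mu x nu)(A x B) = 5 * 7 = 35.

35


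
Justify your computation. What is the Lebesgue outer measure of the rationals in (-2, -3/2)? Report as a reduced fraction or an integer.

The set Q cap (-2, -3/2) is countable (a subset of the countable set Q). Lebesgue outer measure of any countable set is 0: each singleton {q} has m*({q}) = 0, and by countable subadditivity m*(union_k {q_k}) <= sum_k m*({q_k}) = sum_k 0 = 0. The reverse inequality m*(E) >= 0 is automatic. So m*(Q cap (-2, -3/2)) = 0.

0


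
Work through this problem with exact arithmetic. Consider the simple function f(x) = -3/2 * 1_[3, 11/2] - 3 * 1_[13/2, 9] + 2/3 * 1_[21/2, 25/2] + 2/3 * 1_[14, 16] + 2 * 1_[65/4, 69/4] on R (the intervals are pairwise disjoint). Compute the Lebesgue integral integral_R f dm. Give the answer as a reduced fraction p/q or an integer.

For a simple function f = sum_i c_i * 1_{A_i} with disjoint A_i,
  integral f dm = sum_i c_i * m(A_i).
Lengths of the A_i:
  m(A_1) = 11/2 - 3 = 5/2.
  m(A_2) = 9 - 13/2 = 5/2.
  m(A_3) = 25/2 - 21/2 = 2.
  m(A_4) = 16 - 14 = 2.
  m(A_5) = 69/4 - 65/4 = 1.
Contributions c_i * m(A_i):
  (-3/2) * (5/2) = -15/4.
  (-3) * (5/2) = -15/2.
  (2/3) * (2) = 4/3.
  (2/3) * (2) = 4/3.
  (2) * (1) = 2.
Total: -15/4 - 15/2 + 4/3 + 4/3 + 2 = -79/12.

-79/12


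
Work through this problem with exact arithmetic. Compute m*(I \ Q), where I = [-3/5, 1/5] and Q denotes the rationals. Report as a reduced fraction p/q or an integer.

The interval I = [-3/5, 1/5] has m(I) = 1/5 - (-3/5) = 4/5 (endpoints are measure-zero, so open/closed/half-open agree). Write I = (I cap Q) u (I \ Q). The rationals in I are countable, so m*(I cap Q) = 0 (cover each rational by intervals whose total length is arbitrarily small). By countable subadditivity m*(I) <= m*(I cap Q) + m*(I \ Q), hence m*(I \ Q) >= m(I) = 4/5. The reverse inequality m*(I \ Q) <= m*(I) = 4/5 is trivial since (I \ Q) is a subset of I. Therefore m*(I \ Q) = 4/5.

4/5


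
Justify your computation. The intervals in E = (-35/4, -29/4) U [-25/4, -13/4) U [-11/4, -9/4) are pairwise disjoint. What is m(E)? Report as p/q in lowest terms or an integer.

For pairwise disjoint intervals, m(union_i I_i) = sum_i m(I_i),
and m is invariant under swapping open/closed endpoints (single points have measure 0).
So m(E) = sum_i (b_i - a_i).
  I_1 has length -29/4 - (-35/4) = 3/2.
  I_2 has length -13/4 - (-25/4) = 3.
  I_3 has length -9/4 - (-11/4) = 1/2.
Summing:
  m(E) = 3/2 + 3 + 1/2 = 5.

5


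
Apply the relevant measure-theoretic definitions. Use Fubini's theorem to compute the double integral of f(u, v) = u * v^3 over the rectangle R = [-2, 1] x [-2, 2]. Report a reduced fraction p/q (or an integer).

f(u, v) is a tensor product of a function of u and a function of v, and both factors are bounded continuous (hence Lebesgue integrable) on the rectangle, so Fubini's theorem applies:
  integral_R f d(m x m) = (integral_a1^b1 u du) * (integral_a2^b2 v^3 dv).
Inner integral in u: integral_{-2}^{1} u du = (1^2 - (-2)^2)/2
  = -3/2.
Inner integral in v: integral_{-2}^{2} v^3 dv = (2^4 - (-2)^4)/4
  = 0.
Product: (-3/2) * (0) = 0.

0


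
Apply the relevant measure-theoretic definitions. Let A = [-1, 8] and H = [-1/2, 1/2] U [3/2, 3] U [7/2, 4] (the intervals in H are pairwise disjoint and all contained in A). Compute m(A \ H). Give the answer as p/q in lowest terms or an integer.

The ambient interval has length m(A) = 8 - (-1) = 9.
Since the holes are disjoint and sit inside A, by finite additivity
  m(H) = sum_i (b_i - a_i), and m(A \ H) = m(A) - m(H).
Computing the hole measures:
  m(H_1) = 1/2 - (-1/2) = 1.
  m(H_2) = 3 - 3/2 = 3/2.
  m(H_3) = 4 - 7/2 = 1/2.
Summed: m(H) = 1 + 3/2 + 1/2 = 3.
So m(A \ H) = 9 - 3 = 6.

6


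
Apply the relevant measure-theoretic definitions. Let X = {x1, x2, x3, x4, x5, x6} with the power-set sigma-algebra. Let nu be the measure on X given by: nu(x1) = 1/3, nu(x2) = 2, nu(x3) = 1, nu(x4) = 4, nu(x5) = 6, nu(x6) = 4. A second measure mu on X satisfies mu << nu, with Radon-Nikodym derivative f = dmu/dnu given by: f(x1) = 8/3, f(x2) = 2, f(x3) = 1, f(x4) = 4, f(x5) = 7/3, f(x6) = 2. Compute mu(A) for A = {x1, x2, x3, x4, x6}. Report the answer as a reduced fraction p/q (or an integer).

By the defining property of the Radon-Nikodym derivative, for every measurable set A,
  mu(A) = integral_A f dnu.
Since nu is a discrete measure concentrated on the atoms of X, the integral over A reduces to the sum
  mu(A) = sum_{x in A} f(x) * nu({x}).
Computing each term:
  x1: f(x1) * nu(x1) = 8/3 * 1/3 = 8/9.
  x2: f(x2) * nu(x2) = 2 * 2 = 4.
  x3: f(x3) * nu(x3) = 1 * 1 = 1.
  x4: f(x4) * nu(x4) = 4 * 4 = 16.
  x6: f(x6) * nu(x6) = 2 * 4 = 8.
Summing: mu(A) = 8/9 + 4 + 1 + 16 + 8 = 269/9.

269/9


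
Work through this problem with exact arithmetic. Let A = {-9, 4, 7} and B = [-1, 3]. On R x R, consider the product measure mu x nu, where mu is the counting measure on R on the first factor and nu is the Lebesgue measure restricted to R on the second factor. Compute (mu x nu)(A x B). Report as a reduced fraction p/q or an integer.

For a measurable rectangle A x B, the product measure satisfies
  (mu x nu)(A x B) = mu(A) * nu(B).
  mu(A) = 3.
  nu(B) = 4.
  (mu x nu)(A x B) = 3 * 4 = 12.

12


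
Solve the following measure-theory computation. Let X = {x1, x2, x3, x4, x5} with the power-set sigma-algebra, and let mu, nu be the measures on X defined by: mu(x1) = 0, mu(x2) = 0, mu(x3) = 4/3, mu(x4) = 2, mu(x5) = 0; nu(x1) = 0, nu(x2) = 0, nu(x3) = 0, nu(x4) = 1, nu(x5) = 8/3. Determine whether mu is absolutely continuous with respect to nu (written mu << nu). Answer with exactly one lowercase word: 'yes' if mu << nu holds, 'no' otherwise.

mu << nu means: every nu-null measurable set is also mu-null; equivalently, for every atom x, if nu({x}) = 0 then mu({x}) = 0.
Checking each atom:
  x1: nu = 0, mu = 0 -> consistent with mu << nu.
  x2: nu = 0, mu = 0 -> consistent with mu << nu.
  x3: nu = 0, mu = 4/3 > 0 -> violates mu << nu.
  x4: nu = 1 > 0 -> no constraint.
  x5: nu = 8/3 > 0 -> no constraint.
The atom(s) x3 violate the condition (nu = 0 but mu > 0). Therefore mu is NOT absolutely continuous w.r.t. nu.

no


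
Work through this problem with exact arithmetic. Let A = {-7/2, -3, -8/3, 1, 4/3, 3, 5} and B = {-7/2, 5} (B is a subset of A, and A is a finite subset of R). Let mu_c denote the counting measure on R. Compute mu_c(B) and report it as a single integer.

Counting measure assigns mu_c(E) = |E| (number of elements) when E is finite.
B has 2 element(s), so mu_c(B) = 2.

2


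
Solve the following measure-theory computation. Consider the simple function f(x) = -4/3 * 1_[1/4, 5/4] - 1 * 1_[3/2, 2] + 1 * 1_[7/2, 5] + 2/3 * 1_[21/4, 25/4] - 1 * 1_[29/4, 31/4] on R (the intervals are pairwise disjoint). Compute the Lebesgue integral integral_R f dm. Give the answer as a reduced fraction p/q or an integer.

For a simple function f = sum_i c_i * 1_{A_i} with disjoint A_i,
  integral f dm = sum_i c_i * m(A_i).
Lengths of the A_i:
  m(A_1) = 5/4 - 1/4 = 1.
  m(A_2) = 2 - 3/2 = 1/2.
  m(A_3) = 5 - 7/2 = 3/2.
  m(A_4) = 25/4 - 21/4 = 1.
  m(A_5) = 31/4 - 29/4 = 1/2.
Contributions c_i * m(A_i):
  (-4/3) * (1) = -4/3.
  (-1) * (1/2) = -1/2.
  (1) * (3/2) = 3/2.
  (2/3) * (1) = 2/3.
  (-1) * (1/2) = -1/2.
Total: -4/3 - 1/2 + 3/2 + 2/3 - 1/2 = -1/6.

-1/6


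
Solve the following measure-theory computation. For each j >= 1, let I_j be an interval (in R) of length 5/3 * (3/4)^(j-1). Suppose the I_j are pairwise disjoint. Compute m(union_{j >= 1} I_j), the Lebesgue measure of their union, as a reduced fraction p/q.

By countable additivity of the Lebesgue measure on pairwise disjoint measurable sets,
  m(union_{j >= 1} I_j) = sum_{j >= 1} m(I_j) = sum_{j >= 1} a * r^(j-1),
  with a = 5/3 and r = 3/4.
Since 0 < r = 3/4 < 1, the geometric series converges:
  sum_{j >= 1} a * r^(j-1) = a / (1 - r).
  = 5/3 / (1 - 3/4)
  = 5/3 / (1/4)
  = 20/3.

20/3


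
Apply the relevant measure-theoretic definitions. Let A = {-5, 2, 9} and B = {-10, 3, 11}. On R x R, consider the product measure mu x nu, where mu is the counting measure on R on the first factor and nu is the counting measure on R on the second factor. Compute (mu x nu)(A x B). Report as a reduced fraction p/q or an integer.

For a measurable rectangle A x B, the product measure satisfies
  (mu x nu)(A x B) = mu(A) * nu(B).
  mu(A) = 3.
  nu(B) = 3.
  (mu x nu)(A x B) = 3 * 3 = 9.

9


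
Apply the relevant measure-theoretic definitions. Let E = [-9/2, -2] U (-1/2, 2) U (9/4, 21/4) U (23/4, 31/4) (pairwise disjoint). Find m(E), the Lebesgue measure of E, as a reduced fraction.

For pairwise disjoint intervals, m(union_i I_i) = sum_i m(I_i),
and m is invariant under swapping open/closed endpoints (single points have measure 0).
So m(E) = sum_i (b_i - a_i).
  I_1 has length -2 - (-9/2) = 5/2.
  I_2 has length 2 - (-1/2) = 5/2.
  I_3 has length 21/4 - 9/4 = 3.
  I_4 has length 31/4 - 23/4 = 2.
Summing:
  m(E) = 5/2 + 5/2 + 3 + 2 = 10.

10


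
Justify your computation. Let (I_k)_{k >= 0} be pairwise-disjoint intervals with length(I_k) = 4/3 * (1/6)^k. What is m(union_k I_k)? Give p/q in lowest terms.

By countable additivity of the Lebesgue measure on pairwise disjoint measurable sets,
  m(union_{k >= 0} I_k) = sum_{k >= 0} m(I_k) = sum_{k >= 0} a * r^k,
  with a = 4/3 and r = 1/6.
Since 0 < r = 1/6 < 1, the geometric series converges:
  sum_{k >= 0} a * r^k = a / (1 - r).
  = 4/3 / (1 - 1/6)
  = 4/3 / (5/6)
  = 8/5.

8/5


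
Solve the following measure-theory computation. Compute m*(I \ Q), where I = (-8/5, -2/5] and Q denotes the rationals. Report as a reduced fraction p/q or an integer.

The interval I = (-8/5, -2/5] has m(I) = -2/5 - (-8/5) = 6/5 (endpoints are measure-zero, so open/closed/half-open agree). Write I = (I cap Q) u (I \ Q). The rationals in I are countable, so m*(I cap Q) = 0 (cover each rational by intervals whose total length is arbitrarily small). By countable subadditivity m*(I) <= m*(I cap Q) + m*(I \ Q), hence m*(I \ Q) >= m(I) = 6/5. The reverse inequality m*(I \ Q) <= m*(I) = 6/5 is trivial since (I \ Q) is a subset of I. Therefore m*(I \ Q) = 6/5.

6/5


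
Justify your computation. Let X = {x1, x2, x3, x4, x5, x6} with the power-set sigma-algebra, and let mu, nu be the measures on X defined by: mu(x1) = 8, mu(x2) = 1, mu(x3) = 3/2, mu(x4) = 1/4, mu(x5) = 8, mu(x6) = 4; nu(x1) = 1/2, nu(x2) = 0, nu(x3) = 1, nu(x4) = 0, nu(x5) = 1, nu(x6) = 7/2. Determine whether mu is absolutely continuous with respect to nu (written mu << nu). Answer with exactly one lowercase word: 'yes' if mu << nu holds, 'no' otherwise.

mu << nu means: every nu-null measurable set is also mu-null; equivalently, for every atom x, if nu({x}) = 0 then mu({x}) = 0.
Checking each atom:
  x1: nu = 1/2 > 0 -> no constraint.
  x2: nu = 0, mu = 1 > 0 -> violates mu << nu.
  x3: nu = 1 > 0 -> no constraint.
  x4: nu = 0, mu = 1/4 > 0 -> violates mu << nu.
  x5: nu = 1 > 0 -> no constraint.
  x6: nu = 7/2 > 0 -> no constraint.
The atom(s) x2, x4 violate the condition (nu = 0 but mu > 0). Therefore mu is NOT absolutely continuous w.r.t. nu.

no


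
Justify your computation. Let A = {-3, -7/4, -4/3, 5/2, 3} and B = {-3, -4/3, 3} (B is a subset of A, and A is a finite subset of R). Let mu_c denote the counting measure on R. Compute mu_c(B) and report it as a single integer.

Counting measure assigns mu_c(E) = |E| (number of elements) when E is finite.
B has 3 element(s), so mu_c(B) = 3.

3


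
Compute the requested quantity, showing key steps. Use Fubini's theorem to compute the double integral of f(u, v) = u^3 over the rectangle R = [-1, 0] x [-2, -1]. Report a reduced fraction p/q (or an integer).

f(u, v) is a tensor product of a function of u and a function of v, and both factors are bounded continuous (hence Lebesgue integrable) on the rectangle, so Fubini's theorem applies:
  integral_R f d(m x m) = (integral_a1^b1 u^3 du) * (integral_a2^b2 1 dv).
Inner integral in u: integral_{-1}^{0} u^3 du = (0^4 - (-1)^4)/4
  = -1/4.
Inner integral in v: integral_{-2}^{-1} 1 dv = ((-1)^1 - (-2)^1)/1
  = 1.
Product: (-1/4) * (1) = -1/4.

-1/4


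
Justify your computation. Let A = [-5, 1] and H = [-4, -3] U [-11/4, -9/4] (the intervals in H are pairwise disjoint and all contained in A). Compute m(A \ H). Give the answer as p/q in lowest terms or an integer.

The ambient interval has length m(A) = 1 - (-5) = 6.
Since the holes are disjoint and sit inside A, by finite additivity
  m(H) = sum_i (b_i - a_i), and m(A \ H) = m(A) - m(H).
Computing the hole measures:
  m(H_1) = -3 - (-4) = 1.
  m(H_2) = -9/4 - (-11/4) = 1/2.
Summed: m(H) = 1 + 1/2 = 3/2.
So m(A \ H) = 6 - 3/2 = 9/2.

9/2


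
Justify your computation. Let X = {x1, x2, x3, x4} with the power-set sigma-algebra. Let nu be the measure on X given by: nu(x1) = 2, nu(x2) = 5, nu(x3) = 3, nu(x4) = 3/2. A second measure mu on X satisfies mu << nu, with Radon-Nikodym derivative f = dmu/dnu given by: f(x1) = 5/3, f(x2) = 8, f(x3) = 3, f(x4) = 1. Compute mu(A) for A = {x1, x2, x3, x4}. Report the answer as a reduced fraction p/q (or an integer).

By the defining property of the Radon-Nikodym derivative, for every measurable set A,
  mu(A) = integral_A f dnu.
Since nu is a discrete measure concentrated on the atoms of X, the integral over A reduces to the sum
  mu(A) = sum_{x in A} f(x) * nu({x}).
Computing each term:
  x1: f(x1) * nu(x1) = 5/3 * 2 = 10/3.
  x2: f(x2) * nu(x2) = 8 * 5 = 40.
  x3: f(x3) * nu(x3) = 3 * 3 = 9.
  x4: f(x4) * nu(x4) = 1 * 3/2 = 3/2.
Summing: mu(A) = 10/3 + 40 + 9 + 3/2 = 323/6.

323/6


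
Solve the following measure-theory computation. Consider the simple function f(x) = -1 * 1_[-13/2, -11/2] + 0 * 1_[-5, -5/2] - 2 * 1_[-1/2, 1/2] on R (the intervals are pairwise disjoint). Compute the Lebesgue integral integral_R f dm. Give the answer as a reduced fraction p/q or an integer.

For a simple function f = sum_i c_i * 1_{A_i} with disjoint A_i,
  integral f dm = sum_i c_i * m(A_i).
Lengths of the A_i:
  m(A_1) = -11/2 - (-13/2) = 1.
  m(A_2) = -5/2 - (-5) = 5/2.
  m(A_3) = 1/2 - (-1/2) = 1.
Contributions c_i * m(A_i):
  (-1) * (1) = -1.
  (0) * (5/2) = 0.
  (-2) * (1) = -2.
Total: -1 + 0 - 2 = -3.

-3


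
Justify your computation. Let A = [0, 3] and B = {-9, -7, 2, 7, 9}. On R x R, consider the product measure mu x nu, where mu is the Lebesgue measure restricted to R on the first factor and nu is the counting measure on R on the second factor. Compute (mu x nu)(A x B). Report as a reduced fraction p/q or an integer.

For a measurable rectangle A x B, the product measure satisfies
  (mu x nu)(A x B) = mu(A) * nu(B).
  mu(A) = 3.
  nu(B) = 5.
  (mu x nu)(A x B) = 3 * 5 = 15.

15
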